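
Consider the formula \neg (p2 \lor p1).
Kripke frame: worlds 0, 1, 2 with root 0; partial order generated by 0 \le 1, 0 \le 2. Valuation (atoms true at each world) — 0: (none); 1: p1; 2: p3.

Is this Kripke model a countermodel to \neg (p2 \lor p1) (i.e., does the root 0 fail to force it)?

0 \nVdash \neg (p2 \lor p1) since 1 is accessible from 0 and 1 \Vdash p2 \lor p1.
1 \Vdash p2 \lor p1 via the disjunct p1.
So the root 0 does not force \neg (p2 \lor p1); the model is a countermodel.

Yes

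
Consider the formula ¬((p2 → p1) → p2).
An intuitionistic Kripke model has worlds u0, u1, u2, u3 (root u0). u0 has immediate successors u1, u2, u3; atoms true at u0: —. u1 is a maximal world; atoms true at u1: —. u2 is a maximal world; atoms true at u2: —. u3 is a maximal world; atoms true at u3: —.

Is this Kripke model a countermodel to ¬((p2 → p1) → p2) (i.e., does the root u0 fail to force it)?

u0 ⊩ ¬((p2 → p1) → p2): no world accessible from u0 forces (p2 → p1) → p2.
So the root u0 forces ¬((p2 → p1) → p2); the model is not a countermodel.

No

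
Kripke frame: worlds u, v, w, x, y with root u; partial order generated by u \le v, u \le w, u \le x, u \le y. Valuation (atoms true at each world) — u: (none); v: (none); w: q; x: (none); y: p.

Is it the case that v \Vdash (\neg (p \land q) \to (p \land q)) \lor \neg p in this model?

v \Vdash (\neg (p \land q) \to (p \land q)) \lor \neg p via the disjunct \neg p.

Yes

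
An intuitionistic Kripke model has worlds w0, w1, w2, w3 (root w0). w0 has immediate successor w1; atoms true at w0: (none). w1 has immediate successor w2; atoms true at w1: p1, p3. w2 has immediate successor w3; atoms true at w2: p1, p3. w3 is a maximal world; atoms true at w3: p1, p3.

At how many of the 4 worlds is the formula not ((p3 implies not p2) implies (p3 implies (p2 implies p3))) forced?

0

w0: does not force it — w0 does not force not ((p3 implies not p2) implies (p3 implies (p2 implies p3))) since w0 is accessible from w0 and w0 forces (p3 implies not p2) implies (p3 implies (p2 implies p3)).
w1: does not force it — w1 does not force not ((p3 implies not p2) implies (p3 implies (p2 implies p3))) since w1 is accessible from w1 and w1 forces (p3 implies not p2) implies (p3 implies (p2 implies p3)).
w2: does not force it — w2 does not force not ((p3 implies not p2) implies (p3 implies (p2 implies p3))) since w2 is accessible from w2 and w2 forces (p3 implies not p2) implies (p3 implies (p2 implies p3)).
w3: does not force it.
Worlds forcing the formula: { }.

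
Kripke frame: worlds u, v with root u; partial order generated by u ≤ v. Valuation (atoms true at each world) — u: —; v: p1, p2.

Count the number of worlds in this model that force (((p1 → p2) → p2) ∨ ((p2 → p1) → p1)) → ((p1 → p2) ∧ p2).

u: forces it.
v: forces it.
Worlds forcing the formula: {u, v}.

2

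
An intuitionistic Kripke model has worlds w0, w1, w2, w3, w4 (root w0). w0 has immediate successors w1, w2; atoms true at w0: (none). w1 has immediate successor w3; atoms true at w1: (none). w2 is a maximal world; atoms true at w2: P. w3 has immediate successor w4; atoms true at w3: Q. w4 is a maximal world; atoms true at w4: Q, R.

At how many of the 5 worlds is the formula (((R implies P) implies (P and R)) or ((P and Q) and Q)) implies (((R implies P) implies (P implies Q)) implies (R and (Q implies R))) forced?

w0: does not force it — w0 does not force (((R implies P) implies (P and R)) or ((P and Q) and Q)) implies (((R implies P) implies (P implies Q)) implies (R and (Q implies R))): at the accessible world w1, w1 forces ((R implies P) implies (P and R)) or ((P and Q) and Q) but w1 does not force ((R implies P) implies (P implies Q)) implies (R and (Q implies R)).
w1: does not force it — w1 does not force (((R implies P) implies (P and R)) or ((P and Q) and Q)) implies (((R implies P) implies (P implies Q)) implies (R and (Q implies R))): already at w1 itself, w1 forces ((R implies P) implies (P and R)) or ((P and Q) and Q) but w1 does not force ((R implies P) implies (P implies Q)) implies (R and (Q implies R)).
w2: forces it.
w3: does not force it.
w4: forces it.
Worlds forcing the formula: {w2, w4}.

2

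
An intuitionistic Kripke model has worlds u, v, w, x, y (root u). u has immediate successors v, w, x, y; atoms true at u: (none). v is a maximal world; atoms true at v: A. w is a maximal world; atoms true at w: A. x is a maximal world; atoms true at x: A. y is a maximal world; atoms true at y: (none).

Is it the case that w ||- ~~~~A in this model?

Yes

w ||- ~~~~A: no world accessible from w forces ~~~A.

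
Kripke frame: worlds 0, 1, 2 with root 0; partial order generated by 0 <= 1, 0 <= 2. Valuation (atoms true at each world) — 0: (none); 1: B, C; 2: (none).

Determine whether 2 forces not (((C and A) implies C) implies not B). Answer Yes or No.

2 does not force not (((C and A) implies C) implies not B) since 2 is accessible from 2 and 2 forces ((C and A) implies C) implies not B.
2 forces ((C and A) implies C) implies not B: every world accessible from 2 that forces (C and A) implies C (namely 2) also forces not B.

No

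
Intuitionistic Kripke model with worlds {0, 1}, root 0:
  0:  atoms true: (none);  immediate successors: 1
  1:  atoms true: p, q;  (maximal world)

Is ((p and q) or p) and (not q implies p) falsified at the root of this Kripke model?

0 does not force ((p and q) or p) and (not q implies p) since 0 fails (p and q) or p.
So the root 0 does not force ((p and q) or p) and (not q implies p); the model is a countermodel.

Yes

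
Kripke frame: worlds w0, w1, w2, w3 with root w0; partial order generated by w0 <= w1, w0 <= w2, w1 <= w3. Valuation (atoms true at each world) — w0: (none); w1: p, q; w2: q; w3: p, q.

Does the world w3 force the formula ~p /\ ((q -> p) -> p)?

w3 ||-/- ~p /\ ((q -> p) -> p) since w3 fails ~p.

No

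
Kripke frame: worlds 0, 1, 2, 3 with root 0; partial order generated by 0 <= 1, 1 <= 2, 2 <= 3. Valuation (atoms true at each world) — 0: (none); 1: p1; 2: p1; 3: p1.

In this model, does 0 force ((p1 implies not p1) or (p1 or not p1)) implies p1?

Yes

0 forces ((p1 implies not p1) or (p1 or not p1)) implies p1: every world accessible from 0 that forces (p1 implies not p1) or (p1 or not p1) (namely 1, 2, 3) also forces p1.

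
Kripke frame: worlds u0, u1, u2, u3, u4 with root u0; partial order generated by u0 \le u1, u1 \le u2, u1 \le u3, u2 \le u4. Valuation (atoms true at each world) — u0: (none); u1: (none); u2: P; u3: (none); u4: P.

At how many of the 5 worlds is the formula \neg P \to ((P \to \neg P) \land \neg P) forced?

5

u0: forces it.
u1: forces it.
u2: forces it.
u3: forces it.
u4: forces it.
Worlds forcing the formula: {u0, u1, u2, u3, u4}.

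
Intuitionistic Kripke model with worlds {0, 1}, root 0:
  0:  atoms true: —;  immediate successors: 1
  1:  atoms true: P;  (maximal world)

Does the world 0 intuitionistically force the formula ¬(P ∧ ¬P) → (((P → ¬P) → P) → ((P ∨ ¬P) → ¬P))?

No

0 ⊮ ¬(P ∧ ¬P) → (((P → ¬P) → P) → ((P ∨ ¬P) → ¬P)): already at 0 itself, 0 ⊩ ¬(P ∧ ¬P) but 0 ⊮ ((P → ¬P) → P) → ((P ∨ ¬P) → ¬P).
0 ⊮ ((P → ¬P) → P) → ((P ∨ ¬P) → ¬P): already at 0 itself, 0 ⊩ (P → ¬P) → P but 0 ⊮ (P ∨ ¬P) → ¬P.
0 ⊮ (P ∨ ¬P) → ¬P: at the accessible world 1, 1 ⊩ P ∨ ¬P but 1 ⊮ ¬P.
1 ⊮ ¬P since 1 is accessible from 1 and 1 ⊩ P.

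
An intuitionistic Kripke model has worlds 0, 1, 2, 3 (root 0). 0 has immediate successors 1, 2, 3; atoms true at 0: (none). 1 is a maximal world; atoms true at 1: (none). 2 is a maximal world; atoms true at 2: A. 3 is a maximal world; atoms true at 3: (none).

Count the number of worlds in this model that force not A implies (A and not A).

0: does not force it — 0 does not force not A implies (A and not A): at the accessible world 1, 1 forces not A but 1 does not force A and not A.
1: does not force it — 1 does not force not A implies (A and not A): already at 1 itself, 1 forces not A but 1 does not force A and not A.
2: forces it.
3: does not force it — 3 does not force not A implies (A and not A): already at 3 itself, 3 forces not A but 3 does not force A and not A.
Worlds forcing the formula: {2}.

1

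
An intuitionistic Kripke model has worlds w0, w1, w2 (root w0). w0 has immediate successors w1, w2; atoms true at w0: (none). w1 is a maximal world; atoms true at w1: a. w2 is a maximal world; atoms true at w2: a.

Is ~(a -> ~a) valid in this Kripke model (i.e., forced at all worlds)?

w0 ||- ~(a -> ~a): no world accessible from w0 forces a -> ~a.
Since the root w0 forces ~(a -> ~a) and forcing is persistent (monotone upward), every world forces it.

Yes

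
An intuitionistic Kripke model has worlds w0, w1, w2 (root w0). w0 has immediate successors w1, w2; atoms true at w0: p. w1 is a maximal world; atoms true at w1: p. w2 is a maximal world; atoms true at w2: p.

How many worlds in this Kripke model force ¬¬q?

w0: does not force it — w0 ⊮ ¬¬q since w0 is accessible from w0 and w0 ⊩ ¬q.
w1: does not force it — w1 ⊮ ¬¬q since w1 is accessible from w1 and w1 ⊩ ¬q.
w2: does not force it.
Worlds forcing the formula: { }.

0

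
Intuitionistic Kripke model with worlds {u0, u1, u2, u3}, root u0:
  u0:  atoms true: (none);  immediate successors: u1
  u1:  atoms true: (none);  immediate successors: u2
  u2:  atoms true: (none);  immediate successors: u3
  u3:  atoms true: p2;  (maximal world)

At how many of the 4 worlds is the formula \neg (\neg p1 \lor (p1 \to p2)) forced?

u0: does not force it — u0 \nVdash \neg (\neg p1 \lor (p1 \to p2)) since u0 is accessible from u0 and u0 \Vdash \neg p1 \lor (p1 \to p2).
u1: does not force it — u1 \nVdash \neg (\neg p1 \lor (p1 \to p2)) since u1 is accessible from u1 and u1 \Vdash \neg p1 \lor (p1 \to p2).
u2: does not force it — u2 \nVdash \neg (\neg p1 \lor (p1 \to p2)) since u2 is accessible from u2 and u2 \Vdash \neg p1 \lor (p1 \to p2).
u3: does not force it.
Worlds forcing the formula: { }.

0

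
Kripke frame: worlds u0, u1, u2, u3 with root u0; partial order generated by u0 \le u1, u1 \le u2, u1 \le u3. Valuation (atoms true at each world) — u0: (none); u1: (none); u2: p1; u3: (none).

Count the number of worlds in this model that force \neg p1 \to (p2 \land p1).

1

u0: does not force it — u0 \nVdash \neg p1 \to (p2 \land p1): at the accessible world u3, u3 \Vdash \neg p1 but u3 \nVdash p2 \land p1.
u1: does not force it — u1 \nVdash \neg p1 \to (p2 \land p1): at the accessible world u3, u3 \Vdash \neg p1 but u3 \nVdash p2 \land p1.
u2: forces it.
u3: does not force it.
Worlds forcing the formula: {u2}.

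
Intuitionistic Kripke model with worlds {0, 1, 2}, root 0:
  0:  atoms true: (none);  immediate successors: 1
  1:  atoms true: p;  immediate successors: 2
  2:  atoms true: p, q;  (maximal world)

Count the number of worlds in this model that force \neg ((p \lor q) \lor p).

0

0: does not force it — 0 \nVdash \neg ((p \lor q) \lor p) since 1 is accessible from 0 and 1 \Vdash (p \lor q) \lor p.
1: does not force it — 1 \nVdash \neg ((p \lor q) \lor p) since 1 is accessible from 1 and 1 \Vdash (p \lor q) \lor p.
2: does not force it.
Worlds forcing the formula: { }.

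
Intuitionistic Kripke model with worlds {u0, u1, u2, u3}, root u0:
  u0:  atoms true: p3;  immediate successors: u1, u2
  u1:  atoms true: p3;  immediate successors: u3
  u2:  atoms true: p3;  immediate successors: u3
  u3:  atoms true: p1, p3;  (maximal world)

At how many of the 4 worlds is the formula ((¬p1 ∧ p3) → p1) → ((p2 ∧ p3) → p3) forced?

u0: forces it.
u1: forces it.
u2: forces it.
u3: forces it.
Worlds forcing the formula: {u0, u1, u2, u3}.

4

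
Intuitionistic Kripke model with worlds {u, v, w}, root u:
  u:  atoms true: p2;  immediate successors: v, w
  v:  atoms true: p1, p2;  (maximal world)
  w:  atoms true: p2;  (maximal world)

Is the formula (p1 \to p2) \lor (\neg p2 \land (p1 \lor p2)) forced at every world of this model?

u \Vdash (p1 \to p2) \lor (\neg p2 \land (p1 \lor p2)) via the disjunct p1 \to p2.
Since the root u forces (p1 \to p2) \lor (\neg p2 \land (p1 \lor p2)) and forcing is persistent (monotone upward), every world forces it.

Yes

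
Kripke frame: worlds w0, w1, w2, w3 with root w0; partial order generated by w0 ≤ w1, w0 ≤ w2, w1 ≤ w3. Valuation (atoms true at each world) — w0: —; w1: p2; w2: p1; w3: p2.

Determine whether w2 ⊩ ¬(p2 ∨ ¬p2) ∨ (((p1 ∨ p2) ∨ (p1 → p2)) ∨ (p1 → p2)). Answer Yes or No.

Yes

w2 ⊩ ¬(p2 ∨ ¬p2) ∨ (((p1 ∨ p2) ∨ (p1 → p2)) ∨ (p1 → p2)) via the disjunct ((p1 ∨ p2) ∨ (p1 → p2)) ∨ (p1 → p2).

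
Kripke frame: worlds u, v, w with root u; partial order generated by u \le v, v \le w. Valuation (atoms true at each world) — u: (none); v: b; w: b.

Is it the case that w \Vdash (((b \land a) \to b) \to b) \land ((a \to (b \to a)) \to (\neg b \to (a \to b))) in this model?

Yes

w \Vdash (((b \land a) \to b) \to b) \land ((a \to (b \to a)) \to (\neg b \to (a \to b))) since w forces both conjuncts.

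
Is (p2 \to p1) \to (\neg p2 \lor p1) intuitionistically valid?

No

This is the material-implication-as-disjunction principle, which is not intuitionistically valid.
A Kripke countermodel: worlds w0, w1; order generated by w0 \le w1; atoms true at each world — w0:{}; w1:{p1,p2}.
w0 \nVdash (p2 \to p1) \to (\neg p2 \lor p1): already at w0 itself, w0 \Vdash p2 \to p1 but w0 \nVdash \neg p2 \lor p1.
w0 \nVdash \neg p2 \lor p1: neither disjunct is forced at w0.
w0 \nVdash \neg p2 since w1 is accessible from w0 and w1 \Vdash p2.
So the root w0 does not force the formula.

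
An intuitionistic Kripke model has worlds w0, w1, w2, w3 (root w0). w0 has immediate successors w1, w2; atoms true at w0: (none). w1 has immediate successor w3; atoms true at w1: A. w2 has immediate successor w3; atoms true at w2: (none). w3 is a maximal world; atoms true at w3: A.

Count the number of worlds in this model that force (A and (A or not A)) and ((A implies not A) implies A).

2

w0: does not force it — w0 does not force (A and (A or not A)) and ((A implies not A) implies A) since w0 fails A and (A or not A).
w1: forces it.
w2: does not force it — w2 does not force (A and (A or not A)) and ((A implies not A) implies A) since w2 fails A and (A or not A).
w3: forces it.
Worlds forcing the formula: {w1, w3}.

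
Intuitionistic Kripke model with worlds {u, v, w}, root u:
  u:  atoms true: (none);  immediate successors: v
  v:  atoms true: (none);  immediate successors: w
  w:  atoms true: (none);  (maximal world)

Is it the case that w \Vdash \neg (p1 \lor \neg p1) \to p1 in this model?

Yes

w \Vdash \neg (p1 \lor \neg p1) \to p1 vacuously: no world accessible from w forces the antecedent \neg (p1 \lor \neg p1).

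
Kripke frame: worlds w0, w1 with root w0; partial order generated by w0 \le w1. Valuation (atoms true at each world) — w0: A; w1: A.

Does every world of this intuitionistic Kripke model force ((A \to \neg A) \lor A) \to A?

Yes

w0 \Vdash ((A \to \neg A) \lor A) \to A: every world accessible from w0 that forces (A \to \neg A) \lor A (namely w0, w1) also forces A.
Since the root w0 forces ((A \to \neg A) \lor A) \to A and forcing is persistent (monotone upward), every world forces it.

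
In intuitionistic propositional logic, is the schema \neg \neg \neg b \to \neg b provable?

This is triple-negation reduction, which is intuitionistically derivable.
Assume \neg \neg \neg b and suppose b. Then \neg \neg b (double-negation introduction), contradicting \neg \neg \neg b. So \neg b.

Yes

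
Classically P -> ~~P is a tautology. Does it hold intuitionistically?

This is double-negation introduction, which is intuitionistically derivable.
If a world forces P then every accessible world forces P (persistence), so none forces ~P; hence ~~P.

Yes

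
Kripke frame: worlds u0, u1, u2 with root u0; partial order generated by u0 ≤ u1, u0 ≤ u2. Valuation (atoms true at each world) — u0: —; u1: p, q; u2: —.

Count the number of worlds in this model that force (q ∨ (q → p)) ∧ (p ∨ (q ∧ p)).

u0: does not force it — u0 ⊮ (q ∨ (q → p)) ∧ (p ∨ (q ∧ p)) since u0 fails p ∨ (q ∧ p).
u1: forces it.
u2: does not force it — u2 ⊮ (q ∨ (q → p)) ∧ (p ∨ (q ∧ p)) since u2 fails p ∨ (q ∧ p).
Worlds forcing the formula: {u1}.

1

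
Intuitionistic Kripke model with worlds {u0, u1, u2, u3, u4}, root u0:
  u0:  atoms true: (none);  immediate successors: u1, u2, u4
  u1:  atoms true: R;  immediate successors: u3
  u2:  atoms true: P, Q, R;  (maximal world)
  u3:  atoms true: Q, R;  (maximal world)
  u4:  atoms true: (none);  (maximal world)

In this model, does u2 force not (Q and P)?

No

u2 does not force not (Q and P) since u2 is accessible from u2 and u2 forces Q and P.
u2 forces Q and P since u2 forces both conjuncts.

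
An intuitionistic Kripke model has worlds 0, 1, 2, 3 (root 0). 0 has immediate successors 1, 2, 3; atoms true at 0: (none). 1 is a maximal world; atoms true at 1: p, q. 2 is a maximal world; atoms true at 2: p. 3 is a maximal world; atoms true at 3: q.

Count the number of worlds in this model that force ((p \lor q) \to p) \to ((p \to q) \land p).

0: does not force it — 0 \nVdash ((p \lor q) \to p) \to ((p \to q) \land p): at the accessible world 2, 2 \Vdash (p \lor q) \to p but 2 \nVdash (p \to q) \land p.
1: forces it.
2: does not force it — 2 \nVdash ((p \lor q) \to p) \to ((p \to q) \land p): already at 2 itself, 2 \Vdash (p \lor q) \to p but 2 \nVdash (p \to q) \land p.
3: forces it.
Worlds forcing the formula: {1, 3}.

2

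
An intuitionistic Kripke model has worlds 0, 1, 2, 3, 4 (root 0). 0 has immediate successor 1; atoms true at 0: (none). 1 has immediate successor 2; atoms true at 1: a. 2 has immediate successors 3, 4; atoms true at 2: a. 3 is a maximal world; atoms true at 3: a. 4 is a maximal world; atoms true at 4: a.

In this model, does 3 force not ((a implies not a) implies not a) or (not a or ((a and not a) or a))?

Yes

3 forces not ((a implies not a) implies not a) or (not a or ((a and not a) or a)) via the disjunct not a or ((a and not a) or a).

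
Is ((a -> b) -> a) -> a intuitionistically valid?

This is Peirce's law, which is not intuitionistically valid.
A Kripke countermodel: worlds 0, 1; order generated by 0 <= 1; atoms true at each world — 0:{}; 1:{a}.
0 ||-/- ((a -> b) -> a) -> a: already at 0 itself, 0 ||- (a -> b) -> a but 0 ||-/- a.
0 lacks atom a, so 0 ||-/- a.
So the root 0 does not force the formula.

No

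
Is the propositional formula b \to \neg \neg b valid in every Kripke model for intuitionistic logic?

This is double-negation introduction, which is intuitionistically derivable.
If a world forces b then every accessible world forces b (persistence), so none forces \neg b; hence \neg \neg b.

Yes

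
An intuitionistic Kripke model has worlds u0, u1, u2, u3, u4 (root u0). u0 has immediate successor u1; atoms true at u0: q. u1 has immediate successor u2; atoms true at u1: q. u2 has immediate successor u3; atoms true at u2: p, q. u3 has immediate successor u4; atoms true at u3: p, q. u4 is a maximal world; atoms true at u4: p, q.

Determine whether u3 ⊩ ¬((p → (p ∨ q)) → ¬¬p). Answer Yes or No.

u3 ⊮ ¬((p → (p ∨ q)) → ¬¬p) since u3 is accessible from u3 and u3 ⊩ (p → (p ∨ q)) → ¬¬p.
u3 ⊩ (p → (p ∨ q)) → ¬¬p: every world accessible from u3 that forces p → (p ∨ q) (namely u3, u4) also forces ¬¬p.

No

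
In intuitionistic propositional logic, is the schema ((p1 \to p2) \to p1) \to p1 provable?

No

This is Peirce's law, which is not intuitionistically valid.
A Kripke countermodel: worlds w0, w1; order generated by w0 \le w1; atoms true at each world — w0:{}; w1:{p1}.
w0 \nVdash ((p1 \to p2) \to p1) \to p1: already at w0 itself, w0 \Vdash (p1 \to p2) \to p1 but w0 \nVdash p1.
w0 lacks atom p1, so w0 \nVdash p1.
So the root w0 does not force the formula.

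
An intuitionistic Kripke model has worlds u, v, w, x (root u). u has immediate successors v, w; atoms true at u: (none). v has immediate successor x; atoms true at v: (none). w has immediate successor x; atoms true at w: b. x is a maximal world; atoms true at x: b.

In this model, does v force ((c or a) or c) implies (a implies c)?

Yes

v forces ((c or a) or c) implies (a implies c) vacuously: no world accessible from v forces the antecedent (c or a) or c.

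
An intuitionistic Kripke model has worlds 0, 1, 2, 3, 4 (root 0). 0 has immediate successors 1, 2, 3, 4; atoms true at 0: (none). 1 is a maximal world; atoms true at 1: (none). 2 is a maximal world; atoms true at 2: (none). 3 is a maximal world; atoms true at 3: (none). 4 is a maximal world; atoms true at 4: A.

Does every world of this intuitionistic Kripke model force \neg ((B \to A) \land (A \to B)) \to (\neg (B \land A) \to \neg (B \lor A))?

Not every world: 0 \nVdash \neg ((B \to A) \land (A \to B)) \to (\neg (B \land A) \to \neg (B \lor A)).
0 \nVdash \neg ((B \to A) \land (A \to B)) \to (\neg (B \land A) \to \neg (B \lor A)): at the accessible world 4, 4 \Vdash \neg ((B \to A) \land (A \to B)) but 4 \nVdash \neg (B \land A) \to \neg (B \lor A).
4 \nVdash \neg (B \land A) \to \neg (B \lor A): already at 4 itself, 4 \Vdash \neg (B \land A) but 4 \nVdash \neg (B \lor A).
4 \nVdash \neg (B \lor A) since 4 is accessible from 4 and 4 \Vdash B \lor A.
4 \Vdash B \lor A via the disjunct A.

No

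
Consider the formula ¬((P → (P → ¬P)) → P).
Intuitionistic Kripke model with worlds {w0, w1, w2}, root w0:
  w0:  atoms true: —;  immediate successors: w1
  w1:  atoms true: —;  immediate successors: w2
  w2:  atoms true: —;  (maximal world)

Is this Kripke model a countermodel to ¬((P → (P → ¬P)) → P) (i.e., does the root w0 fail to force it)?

No

w0 ⊩ ¬((P → (P → ¬P)) → P): no world accessible from w0 forces (P → (P → ¬P)) → P.
So the root w0 forces ¬((P → (P → ¬P)) → P); the model is not a countermodel.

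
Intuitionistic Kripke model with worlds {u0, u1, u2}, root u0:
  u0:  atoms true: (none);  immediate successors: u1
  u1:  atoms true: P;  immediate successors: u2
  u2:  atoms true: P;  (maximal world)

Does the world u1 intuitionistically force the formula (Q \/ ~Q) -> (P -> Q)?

No

u1 ||-/- (Q \/ ~Q) -> (P -> Q): already at u1 itself, u1 ||- Q \/ ~Q but u1 ||-/- P -> Q.
u1 ||-/- P -> Q: already at u1 itself, u1 ||- P but u1 ||-/- Q.
u1 lacks atom Q, so u1 ||-/- Q.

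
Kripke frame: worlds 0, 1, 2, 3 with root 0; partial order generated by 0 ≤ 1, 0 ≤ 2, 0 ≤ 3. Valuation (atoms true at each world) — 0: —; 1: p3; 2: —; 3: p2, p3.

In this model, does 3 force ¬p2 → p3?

Yes

3 ⊩ ¬p2 → p3 vacuously: no world accessible from 3 forces the antecedent ¬p2.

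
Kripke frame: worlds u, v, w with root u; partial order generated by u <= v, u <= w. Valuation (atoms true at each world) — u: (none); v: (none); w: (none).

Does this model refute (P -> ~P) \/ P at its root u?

u ||- (P -> ~P) \/ P via the disjunct P -> ~P.
So the root u forces (P -> ~P) \/ P; the model is not a countermodel.

No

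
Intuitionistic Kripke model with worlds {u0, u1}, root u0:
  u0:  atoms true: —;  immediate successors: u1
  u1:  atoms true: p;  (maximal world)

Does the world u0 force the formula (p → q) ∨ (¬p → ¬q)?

Yes

u0 ⊩ (p → q) ∨ (¬p → ¬q) via the disjunct ¬p → ¬q.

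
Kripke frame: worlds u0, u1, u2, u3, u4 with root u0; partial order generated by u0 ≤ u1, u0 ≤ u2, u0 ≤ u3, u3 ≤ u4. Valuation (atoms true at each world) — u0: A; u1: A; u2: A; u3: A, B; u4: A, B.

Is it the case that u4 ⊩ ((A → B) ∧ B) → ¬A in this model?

u4 ⊮ ((A → B) ∧ B) → ¬A: already at u4 itself, u4 ⊩ (A → B) ∧ B but u4 ⊮ ¬A.
u4 ⊮ ¬A since u4 is accessible from u4 and u4 ⊩ A.

No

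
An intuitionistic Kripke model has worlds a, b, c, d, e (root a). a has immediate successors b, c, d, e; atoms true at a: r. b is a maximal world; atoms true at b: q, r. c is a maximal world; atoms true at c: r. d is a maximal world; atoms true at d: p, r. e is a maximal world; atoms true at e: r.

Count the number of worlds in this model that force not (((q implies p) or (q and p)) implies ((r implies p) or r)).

0

a: does not force it — a does not force not (((q implies p) or (q and p)) implies ((r implies p) or r)) since a is accessible from a and a forces ((q implies p) or (q and p)) implies ((r implies p) or r).
b: does not force it — b does not force not (((q implies p) or (q and p)) implies ((r implies p) or r)) since b is accessible from b and b forces ((q implies p) or (q and p)) implies ((r implies p) or r).
c: does not force it — c does not force not (((q implies p) or (q and p)) implies ((r implies p) or r)) since c is accessible from c and c forces ((q implies p) or (q and p)) implies ((r implies p) or r).
d: does not force it.
e: does not force it.
Worlds forcing the formula: { }.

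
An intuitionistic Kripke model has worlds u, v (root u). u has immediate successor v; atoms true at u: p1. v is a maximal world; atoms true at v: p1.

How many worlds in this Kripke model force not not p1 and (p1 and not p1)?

0

u: does not force it — u does not force not not p1 and (p1 and not p1) since u fails p1 and not p1.
v: does not force it — v does not force not not p1 and (p1 and not p1) since v fails p1 and not p1.
Worlds forcing the formula: { }.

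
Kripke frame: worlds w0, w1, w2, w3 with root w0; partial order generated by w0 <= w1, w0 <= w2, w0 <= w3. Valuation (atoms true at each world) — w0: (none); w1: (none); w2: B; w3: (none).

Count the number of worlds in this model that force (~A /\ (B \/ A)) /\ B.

1

w0: does not force it — w0 ||-/- (~A /\ (B \/ A)) /\ B since w0 fails ~A /\ (B \/ A).
w1: does not force it.
w2: forces it.
w3: does not force it.
Worlds forcing the formula: {w2}.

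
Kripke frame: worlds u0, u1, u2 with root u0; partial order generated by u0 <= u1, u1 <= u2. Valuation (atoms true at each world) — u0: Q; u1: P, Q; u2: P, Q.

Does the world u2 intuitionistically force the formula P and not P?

No

u2 does not force P and not P since u2 fails not P.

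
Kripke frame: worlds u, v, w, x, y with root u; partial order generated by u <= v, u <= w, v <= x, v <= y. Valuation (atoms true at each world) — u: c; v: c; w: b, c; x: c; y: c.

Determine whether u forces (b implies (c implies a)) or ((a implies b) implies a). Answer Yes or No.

No

u does not force (b implies (c implies a)) or ((a implies b) implies a): neither disjunct is forced at u.
u does not force b implies (c implies a): at the accessible world w, w forces b but w does not force c implies a.
w does not force c implies a: already at w itself, w forces c but w does not force a.
w lacks atom a, so w does not force a.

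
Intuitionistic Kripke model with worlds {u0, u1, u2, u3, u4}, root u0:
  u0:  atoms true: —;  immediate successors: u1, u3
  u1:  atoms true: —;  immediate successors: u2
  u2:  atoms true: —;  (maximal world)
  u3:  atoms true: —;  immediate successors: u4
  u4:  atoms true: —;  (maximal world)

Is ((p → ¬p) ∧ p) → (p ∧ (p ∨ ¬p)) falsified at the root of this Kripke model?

u0 ⊩ ((p → ¬p) ∧ p) → (p ∧ (p ∨ ¬p)) vacuously: no world accessible from u0 forces the antecedent (p → ¬p) ∧ p.
So the root u0 forces ((p → ¬p) ∧ p) → (p ∧ (p ∨ ¬p)); the model is not a countermodel.

No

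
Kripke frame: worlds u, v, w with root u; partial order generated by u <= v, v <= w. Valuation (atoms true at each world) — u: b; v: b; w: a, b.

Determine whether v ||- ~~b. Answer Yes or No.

v ||- ~~b: no world accessible from v forces ~b.

Yes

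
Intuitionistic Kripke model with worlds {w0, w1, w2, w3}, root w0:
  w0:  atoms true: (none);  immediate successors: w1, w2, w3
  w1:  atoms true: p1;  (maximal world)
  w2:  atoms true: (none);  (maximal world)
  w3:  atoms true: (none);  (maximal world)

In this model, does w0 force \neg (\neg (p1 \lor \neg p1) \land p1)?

w0 \Vdash \neg (\neg (p1 \lor \neg p1) \land p1): no world accessible from w0 forces \neg (p1 \lor \neg p1) \land p1.

Yes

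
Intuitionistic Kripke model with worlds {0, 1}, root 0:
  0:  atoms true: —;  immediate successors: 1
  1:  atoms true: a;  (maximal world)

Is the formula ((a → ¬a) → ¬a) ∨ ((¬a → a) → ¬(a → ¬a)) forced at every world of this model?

Yes

0 ⊩ ((a → ¬a) → ¬a) ∨ ((¬a → a) → ¬(a → ¬a)) via the disjunct (a → ¬a) → ¬a.
Since the root 0 forces ((a → ¬a) → ¬a) ∨ ((¬a → a) → ¬(a → ¬a)) and forcing is persistent (monotone upward), every world forces it.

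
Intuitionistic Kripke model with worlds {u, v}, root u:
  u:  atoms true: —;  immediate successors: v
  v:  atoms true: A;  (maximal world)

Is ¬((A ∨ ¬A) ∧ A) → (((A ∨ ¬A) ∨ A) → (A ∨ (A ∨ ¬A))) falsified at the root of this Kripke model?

No

u ⊩ ¬((A ∨ ¬A) ∧ A) → (((A ∨ ¬A) ∨ A) → (A ∨ (A ∨ ¬A))) vacuously: no world accessible from u forces the antecedent ¬((A ∨ ¬A) ∧ A).
So the root u forces ¬((A ∨ ¬A) ∧ A) → (((A ∨ ¬A) ∨ A) → (A ∨ (A ∨ ¬A))); the model is not a countermodel.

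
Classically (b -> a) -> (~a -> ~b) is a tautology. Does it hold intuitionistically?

This is the forward direction of contraposition, which is intuitionistically derivable.
Assume b -> a and ~a. If b held then a would follow, contradicting ~a; so ~b.

Yes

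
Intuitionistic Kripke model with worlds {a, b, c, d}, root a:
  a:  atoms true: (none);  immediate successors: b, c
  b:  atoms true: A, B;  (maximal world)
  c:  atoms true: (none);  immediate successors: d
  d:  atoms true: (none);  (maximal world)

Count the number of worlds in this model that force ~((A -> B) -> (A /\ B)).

2

a: does not force it — a ||-/- ~((A -> B) -> (A /\ B)) since b is accessible from a and b ||- (A -> B) -> (A /\ B).
b: does not force it — b ||-/- ~((A -> B) -> (A /\ B)) since b is accessible from b and b ||- (A -> B) -> (A /\ B).
c: forces it.
d: forces it.
Worlds forcing the formula: {c, d}.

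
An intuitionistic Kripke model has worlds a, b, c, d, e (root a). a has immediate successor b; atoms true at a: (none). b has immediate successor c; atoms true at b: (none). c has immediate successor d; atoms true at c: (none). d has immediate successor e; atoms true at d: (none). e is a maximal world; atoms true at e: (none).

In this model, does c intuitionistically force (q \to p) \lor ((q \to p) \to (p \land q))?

c \Vdash (q \to p) \lor ((q \to p) \to (p \land q)) via the disjunct q \to p.

Yes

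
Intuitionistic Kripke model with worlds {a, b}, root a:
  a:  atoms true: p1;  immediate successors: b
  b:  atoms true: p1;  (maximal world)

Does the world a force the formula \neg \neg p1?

a \Vdash \neg \neg p1: no world accessible from a forces \neg p1.

Yes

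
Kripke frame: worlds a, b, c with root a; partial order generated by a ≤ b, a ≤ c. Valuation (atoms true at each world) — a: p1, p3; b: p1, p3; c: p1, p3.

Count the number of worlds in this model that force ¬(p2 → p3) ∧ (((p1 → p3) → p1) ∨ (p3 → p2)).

0

a: does not force it — a ⊮ ¬(p2 → p3) ∧ (((p1 → p3) → p1) ∨ (p3 → p2)) since a fails ¬(p2 → p3).
b: does not force it — b ⊮ ¬(p2 → p3) ∧ (((p1 → p3) → p1) ∨ (p3 → p2)) since b fails ¬(p2 → p3).
c: does not force it — c ⊮ ¬(p2 → p3) ∧ (((p1 → p3) → p1) ∨ (p3 → p2)) since c fails ¬(p2 → p3).
Worlds forcing the formula: { }.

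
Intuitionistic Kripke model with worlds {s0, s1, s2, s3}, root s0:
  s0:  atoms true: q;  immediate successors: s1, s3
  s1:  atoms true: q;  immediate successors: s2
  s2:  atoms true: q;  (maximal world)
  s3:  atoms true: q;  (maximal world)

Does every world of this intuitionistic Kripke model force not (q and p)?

s0 forces not (q and p): no world accessible from s0 forces q and p.
Since the root s0 forces not (q and p) and forcing is persistent (monotone upward), every world forces it.

Yes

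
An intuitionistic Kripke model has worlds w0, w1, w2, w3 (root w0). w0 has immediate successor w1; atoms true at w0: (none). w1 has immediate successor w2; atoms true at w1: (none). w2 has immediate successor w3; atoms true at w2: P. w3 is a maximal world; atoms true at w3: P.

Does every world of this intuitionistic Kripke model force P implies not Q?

w0 forces P implies not Q: every world accessible from w0 that forces P (namely w2, w3) also forces not Q.
Since the root w0 forces P implies not Q and forcing is persistent (monotone upward), every world forces it.

Yes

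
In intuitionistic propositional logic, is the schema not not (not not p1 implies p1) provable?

This is the double negation of double-negation elimination, which is intuitionistically derivable.
By Glivenko's theorem the double negation of any classical propositional tautology is intuitionistically provable; not not p1 implies p1 is classically a tautology.

Yes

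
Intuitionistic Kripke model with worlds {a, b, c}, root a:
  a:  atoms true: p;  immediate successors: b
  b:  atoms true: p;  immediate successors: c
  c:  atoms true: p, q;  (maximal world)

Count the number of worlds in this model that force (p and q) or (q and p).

1

a: does not force it — a does not force (p and q) or (q and p): neither disjunct is forced at a.
b: does not force it — b does not force (p and q) or (q and p): neither disjunct is forced at b.
c: forces it.
Worlds forcing the formula: {c}.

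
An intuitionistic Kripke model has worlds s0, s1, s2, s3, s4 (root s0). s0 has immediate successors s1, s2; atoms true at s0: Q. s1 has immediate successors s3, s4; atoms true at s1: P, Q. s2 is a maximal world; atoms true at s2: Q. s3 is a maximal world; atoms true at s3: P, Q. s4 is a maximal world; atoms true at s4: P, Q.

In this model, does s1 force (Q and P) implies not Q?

No

s1 does not force (Q and P) implies not Q: already at s1 itself, s1 forces Q and P but s1 does not force not Q.
s1 does not force not Q since s1 is accessible from s1 and s1 forces Q.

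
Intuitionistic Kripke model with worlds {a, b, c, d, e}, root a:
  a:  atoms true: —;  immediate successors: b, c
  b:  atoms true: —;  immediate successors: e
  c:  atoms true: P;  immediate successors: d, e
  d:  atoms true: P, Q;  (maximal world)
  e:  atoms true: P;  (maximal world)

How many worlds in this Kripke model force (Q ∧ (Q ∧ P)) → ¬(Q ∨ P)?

2

a: does not force it — a ⊮ (Q ∧ (Q ∧ P)) → ¬(Q ∨ P): at the accessible world d, d ⊩ Q ∧ (Q ∧ P) but d ⊮ ¬(Q ∨ P).
b: forces it.
c: does not force it — c ⊮ (Q ∧ (Q ∧ P)) → ¬(Q ∨ P): at the accessible world d, d ⊩ Q ∧ (Q ∧ P) but d ⊮ ¬(Q ∨ P).
d: does not force it.
e: forces it.
Worlds forcing the formula: {b, e}.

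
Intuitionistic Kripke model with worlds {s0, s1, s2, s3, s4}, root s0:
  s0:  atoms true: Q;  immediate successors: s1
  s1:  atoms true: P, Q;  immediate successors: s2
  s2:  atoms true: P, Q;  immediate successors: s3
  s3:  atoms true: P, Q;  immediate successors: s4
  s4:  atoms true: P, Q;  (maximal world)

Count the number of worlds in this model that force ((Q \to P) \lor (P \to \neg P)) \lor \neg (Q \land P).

s0: does not force it — s0 \nVdash ((Q \to P) \lor (P \to \neg P)) \lor \neg (Q \land P): neither disjunct is forced at s0.
s1: forces it.
s2: forces it.
s3: forces it.
s4: forces it.
Worlds forcing the formula: {s1, s2, s3, s4}.

4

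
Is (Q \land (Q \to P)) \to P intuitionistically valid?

This is modus ponens in implicational form, which is intuitionistically derivable.
If a world forces Q and Q \to P, then applying the implication at that world (which is accessible from itself) gives P.

Yes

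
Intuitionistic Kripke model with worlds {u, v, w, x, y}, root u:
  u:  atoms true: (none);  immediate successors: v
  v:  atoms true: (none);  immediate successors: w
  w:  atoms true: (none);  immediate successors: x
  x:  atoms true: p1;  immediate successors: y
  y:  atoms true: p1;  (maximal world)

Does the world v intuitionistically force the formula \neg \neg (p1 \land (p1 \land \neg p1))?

No

v \nVdash \neg \neg (p1 \land (p1 \land \neg p1)) since v is accessible from v and v \Vdash \neg (p1 \land (p1 \land \neg p1)).
v \Vdash \neg (p1 \land (p1 \land \neg p1)): no world accessible from v forces p1 \land (p1 \land \neg p1).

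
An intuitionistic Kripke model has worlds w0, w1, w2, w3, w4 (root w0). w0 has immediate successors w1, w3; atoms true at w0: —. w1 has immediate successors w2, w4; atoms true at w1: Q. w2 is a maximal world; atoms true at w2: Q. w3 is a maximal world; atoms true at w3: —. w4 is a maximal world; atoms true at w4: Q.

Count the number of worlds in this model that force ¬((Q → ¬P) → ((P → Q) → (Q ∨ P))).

1

w0: does not force it — w0 ⊮ ¬((Q → ¬P) → ((P → Q) → (Q ∨ P))) since w1 is accessible from w0 and w1 ⊩ (Q → ¬P) → ((P → Q) → (Q ∨ P)).
w1: does not force it.
w2: does not force it.
w3: forces it.
w4: does not force it.
Worlds forcing the formula: {w3}.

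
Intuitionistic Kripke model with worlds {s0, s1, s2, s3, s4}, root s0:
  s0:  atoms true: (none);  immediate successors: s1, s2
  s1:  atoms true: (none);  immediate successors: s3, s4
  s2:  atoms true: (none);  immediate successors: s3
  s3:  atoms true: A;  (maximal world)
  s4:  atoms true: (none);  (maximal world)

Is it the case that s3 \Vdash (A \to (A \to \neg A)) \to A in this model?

s3 \Vdash (A \to (A \to \neg A)) \to A vacuously: no world accessible from s3 forces the antecedent A \to (A \to \neg A).

Yes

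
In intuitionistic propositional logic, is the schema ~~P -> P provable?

This is double-negation elimination, which is not intuitionistically valid.
A Kripke countermodel: worlds u, v; order generated by u <= v; atoms true at each world — u:{}; v:{P}.
u ||-/- ~~P -> P: already at u itself, u ||- ~~P but u ||-/- P.
u lacks atom P, so u ||-/- P.
So the root u does not force the formula.

No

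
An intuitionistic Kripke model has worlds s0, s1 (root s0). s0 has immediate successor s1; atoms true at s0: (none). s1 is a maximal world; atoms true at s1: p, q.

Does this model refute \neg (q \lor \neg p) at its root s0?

Yes

s0 \nVdash \neg (q \lor \neg p) since s1 is accessible from s0 and s1 \Vdash q \lor \neg p.
s1 \Vdash q \lor \neg p via the disjunct q.
So the root s0 does not force \neg (q \lor \neg p); the model is a countermodel.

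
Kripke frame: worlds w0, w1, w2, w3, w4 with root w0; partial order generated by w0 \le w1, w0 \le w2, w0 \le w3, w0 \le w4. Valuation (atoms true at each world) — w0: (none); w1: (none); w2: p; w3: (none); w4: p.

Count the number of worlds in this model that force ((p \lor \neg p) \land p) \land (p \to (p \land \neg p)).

w0: does not force it — w0 \nVdash ((p \lor \neg p) \land p) \land (p \to (p \land \neg p)) since w0 fails (p \lor \neg p) \land p.
w1: does not force it — w1 \nVdash ((p \lor \neg p) \land p) \land (p \to (p \land \neg p)) since w1 fails (p \lor \neg p) \land p.
w2: does not force it.
w3: does not force it.
w4: does not force it.
Worlds forcing the formula: { }.

0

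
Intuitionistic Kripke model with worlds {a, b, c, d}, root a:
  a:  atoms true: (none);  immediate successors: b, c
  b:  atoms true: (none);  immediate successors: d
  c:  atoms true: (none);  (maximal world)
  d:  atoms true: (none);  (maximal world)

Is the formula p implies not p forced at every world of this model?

a forces p implies not p vacuously: no world accessible from a forces the antecedent p.
Since the root a forces p implies not p and forcing is persistent (monotone upward), every world forces it.

Yes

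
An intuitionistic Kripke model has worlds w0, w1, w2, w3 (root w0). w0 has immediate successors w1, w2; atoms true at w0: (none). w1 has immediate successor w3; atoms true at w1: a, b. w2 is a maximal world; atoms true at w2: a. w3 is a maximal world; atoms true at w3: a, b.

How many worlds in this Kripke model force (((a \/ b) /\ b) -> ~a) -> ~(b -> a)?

2

w0: does not force it — w0 ||-/- (((a \/ b) /\ b) -> ~a) -> ~(b -> a): at the accessible world w2, w2 ||- ((a \/ b) /\ b) -> ~a but w2 ||-/- ~(b -> a).
w1: forces it.
w2: does not force it.
w3: forces it.
Worlds forcing the formula: {w1, w3}.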